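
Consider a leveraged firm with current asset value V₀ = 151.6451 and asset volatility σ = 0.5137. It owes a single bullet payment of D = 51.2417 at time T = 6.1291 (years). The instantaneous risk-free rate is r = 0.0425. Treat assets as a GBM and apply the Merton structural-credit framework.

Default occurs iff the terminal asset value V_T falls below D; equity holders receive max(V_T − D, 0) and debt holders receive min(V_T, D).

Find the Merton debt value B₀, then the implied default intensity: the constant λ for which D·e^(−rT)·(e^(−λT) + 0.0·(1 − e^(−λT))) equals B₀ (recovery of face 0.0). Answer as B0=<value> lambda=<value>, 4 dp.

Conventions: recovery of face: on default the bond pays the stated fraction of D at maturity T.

B0=33.0491 lambda=0.0291

Apply the equity-as-call identities (strike 51.2417, horizon 6.1291 years):
d₁ = [ln(V₀/D) + (r + σ²/2)T] / (σ√T)
   = [ln(151.6451/51.2417) + (0.0425 + 0.5·0.5137²)·6.1291] / (0.5137·√6.1291)
   = [1.084989 + 1.069184] / 1.271768 = 1.693841
d₂ = d₁ − σ√T = 1.693841 − 1.271768 = 0.422073
N(d₁) = 0.954852,  N(d₂) = 0.663514,  e^(−rT) = 0.770676
E₀ = V₀·N(d₁) − D·e^(−rT)·N(d₂)
   = 151.6451·0.954852 − 51.2417·0.770676·0.663514 = 118.595984
B₀ = V₀ − E₀ = 151.6451 − 118.595984 = 33.049116
e^(−λT) = (B₀·e^(rT)/D − 0)/(1 − 0) = (33.0491·1.297562/51.2417 − 0)/1 = 0.83688169
λ = −ln(0.83688169)/6.1291 = 0.029054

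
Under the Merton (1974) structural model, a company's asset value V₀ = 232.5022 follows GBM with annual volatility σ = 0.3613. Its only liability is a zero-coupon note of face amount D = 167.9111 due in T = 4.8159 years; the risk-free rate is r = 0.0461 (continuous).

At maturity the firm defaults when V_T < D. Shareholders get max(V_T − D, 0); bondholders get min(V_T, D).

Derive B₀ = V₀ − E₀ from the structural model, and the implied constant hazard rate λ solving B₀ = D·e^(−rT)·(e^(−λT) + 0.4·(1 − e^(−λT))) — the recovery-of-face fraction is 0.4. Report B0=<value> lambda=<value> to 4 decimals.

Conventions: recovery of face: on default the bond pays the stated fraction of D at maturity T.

With assets at 232.5022 and a single debt payment of 167.9111 at 4.8159 years:
d₁ = [ln(V₀/D) + (r + σ²/2)T] / (σ√T)
   = [ln(232.5022/167.9111) + (0.0461 + 0.5·0.3613²)·4.8159] / (0.3613·√4.8159)
   = [0.325465 + 0.536341] / 0.792879 = 1.086933
d₂ = d₁ − σ√T = 1.086933 − 0.792879 = 0.294055
N(d₁) = 0.861467,  N(d₂) = 0.615642,  e^(−rT) = 0.800905
E₀ = V₀·N(d₁) − D·e^(−rT)·N(d₂)
   = 232.5022·0.861467 − 167.9111·0.800905·0.615642 = 117.500897
B₀ = V₀ − E₀ = 232.5022 − 117.500897 = 115.001303
e^(−λT) = (B₀·e^(rT)/D − 0.4)/(1 − 0.4) = (115.0013·1.248588/167.9111 − 0.4)/0.6 = 0.75858353
λ = −ln(0.75858353)/4.8159 = 0.057373

B0=115.0013 lambda=0.0574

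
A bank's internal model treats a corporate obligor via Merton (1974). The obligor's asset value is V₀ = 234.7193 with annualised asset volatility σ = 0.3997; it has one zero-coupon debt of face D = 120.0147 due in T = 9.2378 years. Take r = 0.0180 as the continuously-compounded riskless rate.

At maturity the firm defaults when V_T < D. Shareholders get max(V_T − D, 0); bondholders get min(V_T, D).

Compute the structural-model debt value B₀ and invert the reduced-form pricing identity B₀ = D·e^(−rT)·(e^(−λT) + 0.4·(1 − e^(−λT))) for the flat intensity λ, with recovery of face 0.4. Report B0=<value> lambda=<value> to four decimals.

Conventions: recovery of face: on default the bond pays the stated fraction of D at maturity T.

Work the structural quantities from V₀ = 234.7193 against face 120.0147:
d₁ = [ln(V₀/D) + (r + σ²/2)T] / (σ√T)
   = [ln(234.7193/120.0147) + (0.0180 + 0.5·0.3997²)·9.2378] / (0.3997·√9.2378)
   = [0.670776 + 0.904196] / 1.214838 = 1.296446
d₂ = d₁ − σ√T = 1.296446 − 1.214838 = 0.081608
N(d₁) = 0.902589,  N(d₂) = 0.532521,  e^(−rT) = 0.846809
E₀ = V₀·N(d₁) − D·e^(−rT)·N(d₂)
   = 234.7193·0.902589 − 120.0147·0.846809·0.532521 = 157.735260
B₀ = V₀ − E₀ = 234.7193 − 157.735260 = 76.984040
e^(−λT) = (B₀·e^(rT)/D − 0.4)/(1 − 0.4) = (76.9840·1.180904/120.0147 − 0.4)/0.6 = 0.59582767
λ = −ln(0.59582767)/9.2378 = 0.056053

B0=76.9840 lambda=0.0561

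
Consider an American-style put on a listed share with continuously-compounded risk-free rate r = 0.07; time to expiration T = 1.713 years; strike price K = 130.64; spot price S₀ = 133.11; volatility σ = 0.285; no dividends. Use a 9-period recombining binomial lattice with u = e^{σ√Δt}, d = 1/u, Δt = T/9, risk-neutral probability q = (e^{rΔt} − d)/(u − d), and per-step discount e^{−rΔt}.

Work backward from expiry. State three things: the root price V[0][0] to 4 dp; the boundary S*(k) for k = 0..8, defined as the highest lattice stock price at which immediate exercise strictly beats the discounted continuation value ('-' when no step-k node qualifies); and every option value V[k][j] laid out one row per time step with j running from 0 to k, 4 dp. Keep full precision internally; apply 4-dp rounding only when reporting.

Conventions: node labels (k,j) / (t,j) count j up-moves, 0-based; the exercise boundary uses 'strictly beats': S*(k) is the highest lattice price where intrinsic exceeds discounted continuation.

Δt=0.19033, u=1.13240, d=0.88308, q=0.52275, disc=e^(-rΔt)=0.98677
k=9 terminal: V=max(K-S,0) → 87.1671 74.8936 59.1550 38.9729 13.0930 0.0000 0.0000 0.0000 0.0000 0.0000
k=8: j=0 S=49.2286 intr=81.4114 cont=79.6823 V=81.4114[EX]; j=1 S=63.1271 intr=67.5129 cont=65.7839 V=67.5129[EX]; j=2 S=80.9495 intr=49.6905 cont=47.9615 V=49.6905[EX]; j=3 S=103.8036 intr=26.8364 cont=25.1074 V=26.8364[EX]; j=4 S=133.1100 intr=0.0000 cont=6.1659 V=6.1659[hold]; j=5 S=170.6903 intr=0.0000 cont=0.0000 V=0.0000[hold]; j=6 S=218.8805 intr=0.0000 cont=0.0000 V=0.0000[hold]; j=7 S=280.6760 intr=0.0000 cont=0.0000 V=0.0000[hold]; j=8 S=359.9180 intr=0.0000 cont=0.0000 V=0.0000[hold]  S*(8)=103.8036
k=7: j=0 S=55.7464 intr=74.8936 cont=73.1646 V=74.8936[EX]; j=1 S=71.4850 intr=59.1550 cont=57.4259 V=59.1550[EX]; j=2 S=91.6671 intr=38.9729 cont=37.2439 V=38.9729[EX]; j=3 S=117.5470 intr=13.0930 cont=15.8187 V=15.8187[hold]; j=4 S=150.7335 intr=0.0000 cont=2.9037 V=2.9037[hold]; j=5 S=193.2894 intr=0.0000 cont=0.0000 V=0.0000[hold]; j=6 S=247.8599 intr=0.0000 cont=0.0000 V=0.0000[hold]; j=7 S=317.8370 intr=0.0000 cont=0.0000 V=0.0000[hold]  S*(7)=91.6671
k=6: j=0 S=63.1271 intr=67.5129 cont=65.7839 V=67.5129[EX]; j=1 S=80.9495 intr=49.6905 cont=47.9615 V=49.6905[EX]; j=2 S=103.8036 intr=26.8364 cont=26.5134 V=26.8364[EX]; j=3 S=133.1100 intr=0.0000 cont=8.9473 V=8.9473[hold]; j=4 S=170.6903 intr=0.0000 cont=1.3674 V=1.3674[hold]; j=5 S=218.8805 intr=0.0000 cont=0.0000 V=0.0000[hold]; j=6 S=280.6760 intr=0.0000 cont=0.0000 V=0.0000[hold]  S*(6)=103.8036
k=5: j=0 S=71.4850 intr=59.1550 cont=57.4259 V=59.1550[EX]; j=1 S=91.6671 intr=38.9729 cont=37.2439 V=38.9729[EX]; j=2 S=117.5470 intr=13.0930 cont=17.2534 V=17.2534[hold]; j=3 S=150.7335 intr=0.0000 cont=4.9190 V=4.9190[hold]; j=4 S=193.2894 intr=0.0000 cont=0.6440 V=0.6440[hold]; j=5 S=247.8599 intr=0.0000 cont=0.0000 V=0.0000[hold]  S*(5)=91.6671
k=4: j=0 S=80.9495 intr=49.6905 cont=47.9615 V=49.6905[EX]; j=1 S=103.8036 intr=26.8364 cont=27.2535 V=27.2535[hold]; j=2 S=133.1100 intr=0.0000 cont=10.6625 V=10.6625[hold]; j=3 S=170.6903 intr=0.0000 cont=2.6487 V=2.6487[hold]; j=4 S=218.8805 intr=0.0000 cont=0.3033 V=0.3033[hold]  S*(4)=80.9495
k=3: j=0 S=91.6671 intr=38.9729 cont=37.4591 V=38.9729[EX]; j=1 S=117.5470 intr=13.0930 cont=18.3346 V=18.3346[hold]; j=2 S=150.7335 intr=0.0000 cont=6.3876 V=6.3876[hold]; j=3 S=193.2894 intr=0.0000 cont=1.4038 V=1.4038[hold]  S*(3)=91.6671
k=2: j=0 S=103.8036 intr=26.8364 cont=27.8112 V=27.8112[hold]; j=1 S=133.1100 intr=0.0000 cont=11.9293 V=11.9293[hold]; j=2 S=170.6903 intr=0.0000 cont=3.7322 V=3.7322[hold]  S*(2)=-
k=1: j=0 S=117.5470 intr=13.0930 cont=19.2507 V=19.2507[hold]; j=1 S=150.7335 intr=0.0000 cont=7.5431 V=7.5431[hold]  S*(1)=-
k=0: j=0 S=133.1100 intr=0.0000 cont=12.9567 V=12.9567[hold]  S*(0)=-

price = 12.9567
boundary = - - - 91.6671 80.9495 91.6671 103.8036 91.6671 103.8036
tree:
12.9567
19.2507 7.5431
27.8112 11.9293 3.7322
38.9729 18.3346 6.3876 1.4038
49.6905 27.2535 10.6625 2.6487 0.3033
59.1550 38.9729 17.2534 4.9190 0.6440 0.0000
67.5129 49.6905 26.8364 8.9473 1.3674 0.0000 0.0000
74.8936 59.1550 38.9729 15.8187 2.9037 0.0000 0.0000 0.0000
81.4114 67.5129 49.6905 26.8364 6.1659 0.0000 0.0000 0.0000 0.0000
87.1671 74.8936 59.1550 38.9729 13.0930 0.0000 0.0000 0.0000 0.0000 0.0000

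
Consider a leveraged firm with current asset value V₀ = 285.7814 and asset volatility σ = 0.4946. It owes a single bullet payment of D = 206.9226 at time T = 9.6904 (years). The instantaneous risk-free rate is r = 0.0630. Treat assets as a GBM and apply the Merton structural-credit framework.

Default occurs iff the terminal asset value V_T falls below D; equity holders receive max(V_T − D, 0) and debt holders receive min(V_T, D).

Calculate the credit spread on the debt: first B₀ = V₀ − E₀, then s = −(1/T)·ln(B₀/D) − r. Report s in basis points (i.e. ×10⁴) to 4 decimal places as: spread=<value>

spread=445.0812

Apply the equity-as-call identities (strike 206.9226, horizon 9.6904 years):
d₁ = [ln(V₀/D) + (r + σ²/2)T] / (σ√T)
   = [ln(285.7814/206.9226) + (0.0630 + 0.5·0.4946²)·9.6904] / (0.4946·√9.6904)
   = [0.322882 + 1.795772] / 1.539660 = 1.376053
d₂ = d₁ − σ√T = 1.376053 − 1.539660 = -0.163607
N(d₁) = 0.915597,  N(d₂) = 0.435020,  e^(−rT) = 0.543082
E₀ = V₀·N(d₁) − D·e^(−rT)·N(d₂)
   = 285.7814·0.915597 − 206.9226·0.543082·0.435020 = 212.774925
B₀ = V₀ − E₀ = 285.7814 − 212.774925 = 73.006475
spread = −(1/T)·ln(B₀/D) − r = −(1/9.6904)·ln(73.006475/206.9226) − 0.0630 = 0.04450812
in basis points: 0.04450812 × 10⁴ = 445.0812 bp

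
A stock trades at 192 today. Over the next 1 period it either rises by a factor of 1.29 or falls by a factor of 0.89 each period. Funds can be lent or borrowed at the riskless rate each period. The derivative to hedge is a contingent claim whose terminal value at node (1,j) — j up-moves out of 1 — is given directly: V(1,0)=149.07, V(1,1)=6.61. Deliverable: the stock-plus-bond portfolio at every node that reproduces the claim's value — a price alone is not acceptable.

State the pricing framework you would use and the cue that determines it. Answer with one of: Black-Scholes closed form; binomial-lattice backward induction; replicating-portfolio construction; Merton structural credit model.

framework: replicating-portfolio construction

Key observation: the task asks for the hedge itself — share and bond holdings at every node of the 1-period tree on spot 192 with factors 1.29/0.89 — which is exactly what the replicating-portfolio construction produces.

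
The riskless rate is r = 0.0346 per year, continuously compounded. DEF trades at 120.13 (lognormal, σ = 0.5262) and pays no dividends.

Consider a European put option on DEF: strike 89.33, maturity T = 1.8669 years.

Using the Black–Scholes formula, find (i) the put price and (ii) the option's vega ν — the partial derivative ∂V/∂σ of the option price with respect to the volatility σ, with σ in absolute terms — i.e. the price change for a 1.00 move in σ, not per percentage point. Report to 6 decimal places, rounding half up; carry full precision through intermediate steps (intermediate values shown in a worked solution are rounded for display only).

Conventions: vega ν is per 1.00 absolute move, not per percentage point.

σ√T = 0.5262·√1.8669 = 0.718971
d₁ = (ln(S/K) + (r+σ²/2)T) / (σ√T) = (ln(120.13/89.33) + (0.0346+0.5262²/2)·1.8669) / 0.718971 = (0.296237 + 0.323054) / 0.718971 = 0.861358
d₂ = d₁ − σ√T = 0.861358 − 0.718971 = 0.142387
e^{−rT} = 0.937447
N(−d₁) = 0.194520,  N(−d₂) = 0.443387
Put price V = K·e^{−rT}·N(−d₂) − S·N(−d₁) = 37.130198 − 23.367738 = 13.762460
φ(d₁) = (1/√(2π))·e^{−d₁²/2} = 0.275296
ν = S·φ(d₁)·√T = 45.186877

price = 13.762460
ν = 45.186877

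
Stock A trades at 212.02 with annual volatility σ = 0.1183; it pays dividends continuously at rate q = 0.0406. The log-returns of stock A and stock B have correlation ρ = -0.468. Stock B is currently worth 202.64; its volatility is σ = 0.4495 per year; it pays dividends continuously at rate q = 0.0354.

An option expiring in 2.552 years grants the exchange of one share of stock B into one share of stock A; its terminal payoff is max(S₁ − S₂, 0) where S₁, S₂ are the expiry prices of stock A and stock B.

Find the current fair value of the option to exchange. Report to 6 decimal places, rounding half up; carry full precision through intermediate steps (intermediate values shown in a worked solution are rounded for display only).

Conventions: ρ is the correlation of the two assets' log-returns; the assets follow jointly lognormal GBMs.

σ_eff = √(σ₁² + σ₂² − 2ρσ₁σ₂) = √(0.1183² + 0.4495² − 2·-0.468·0.1183·0.4495) = 0.515575
d₁ = (ln(S₁/S₂) + (q₂ − q₁ + σ_eff²/2)T) / (σ_eff√T) = (ln(212.02/202.64) + (0.0354 − 0.0406 + 0.132909)·2.552) / 0.823630 = 0.450642
d₂ = d₁ − σ_eff√T = 0.450642 − 0.823630 = -0.372988
N(d₁) = 0.673876,  N(d₂) = 0.354579
V = S₁·e^{−q₁T}·N(d₁) − S₂·e^{−q₂T}·N(d₂) = 128.812866 − 65.645247 = 63.167619
Key observation: no risk-free rate is needed — with the second asset as numeraire the exchange option is a call on the ratio S₁/S₂, and r cancels out of the value.

exchange price = 63.167619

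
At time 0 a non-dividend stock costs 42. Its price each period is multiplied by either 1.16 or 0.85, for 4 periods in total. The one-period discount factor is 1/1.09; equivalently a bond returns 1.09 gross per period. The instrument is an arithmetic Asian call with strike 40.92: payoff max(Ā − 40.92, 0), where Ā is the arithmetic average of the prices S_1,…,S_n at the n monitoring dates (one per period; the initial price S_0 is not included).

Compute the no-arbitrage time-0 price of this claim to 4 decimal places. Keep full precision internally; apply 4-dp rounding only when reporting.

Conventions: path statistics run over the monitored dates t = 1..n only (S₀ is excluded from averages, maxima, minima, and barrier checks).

price = 8.4514

Under the martingale measure an up-move has probability p* = 0.7742; value the claim as the probability-weighted average of per-path payoffs, discounted 4 periods at R = 1.09.
Enumerate all 2^4 = 16 price paths (U = up ×1.16, D = down ×0.85); each path with k up-moves has probability p*^k·(1−p*)^(4−k).
DDDD: Ā=28.4406, payoff=0.0000, prob=0.002600
UDDD: Ā=38.8131, payoff=0.0000, prob=0.008914
DUDD: Ā=35.5581, payoff=0.0000, prob=0.008914
UUDD: Ā=48.5263, payoff=7.6063, prob=0.030561
DDUD: Ā=32.7913, payoff=0.0000, prob=0.008914
UDUD: Ā=44.7505, payoff=3.8305, prob=0.030561
DUUD: Ā=41.4955, payoff=0.5755, prob=0.030561
UUUD: Ā=56.6292, payoff=15.7092, prob=0.104782
DDDU: Ā=30.4396, payoff=0.0000, prob=0.008914
UDDU: Ā=41.5411, payoff=0.6211, prob=0.030561
DUDU: Ā=38.2861, payoff=0.0000, prob=0.030561
UUDU: Ā=52.2493, payoff=11.3293, prob=0.104782
DDUU: Ā=35.5194, payoff=0.0000, prob=0.030561
UDUU: Ā=48.4735, payoff=7.5535, prob=0.104782
DUUU: Ā=45.2185, payoff=4.2985, prob=0.104782
UUUU: Ā=61.7099, payoff=20.7899, prob=0.359251
Price = Σ prob·payoff / R^4 = 11.929902 / 1.411582 = 8.4514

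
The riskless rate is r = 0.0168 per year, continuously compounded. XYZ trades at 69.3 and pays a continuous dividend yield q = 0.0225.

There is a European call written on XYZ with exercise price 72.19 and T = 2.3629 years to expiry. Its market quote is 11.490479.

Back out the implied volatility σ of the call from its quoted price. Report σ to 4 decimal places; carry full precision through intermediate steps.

At σ = 0.3231 the Black–Scholes value reproduces the quote:
σ√T = 0.3231·√2.3629 = 0.496661
d₁ = (ln(S/K) + (r−q+σ²/2)T) / (σ√T) = (ln(69.3/72.19) + (0.0168−0.0225+0.3231²/2)·2.3629) / 0.496661 = (-0.040857 + 0.109867) / 0.496661 = 0.138949
d₂ = d₁ − σ√T = 0.138949 − 0.496661 = -0.357711
e^{−rT} = 0.961081
e^{−qT} = 0.948223
N(d₁) = 0.555255,  N(d₂) = 0.360280
V = S·e^{−qT}·N(d₁) − K·e^{−rT}·N(d₂) = 36.486843 − 24.996364 = 11.490479 (the observed quote) — the price is monotone increasing in volatility, hence this σ is the only solution

sigma = 0.3231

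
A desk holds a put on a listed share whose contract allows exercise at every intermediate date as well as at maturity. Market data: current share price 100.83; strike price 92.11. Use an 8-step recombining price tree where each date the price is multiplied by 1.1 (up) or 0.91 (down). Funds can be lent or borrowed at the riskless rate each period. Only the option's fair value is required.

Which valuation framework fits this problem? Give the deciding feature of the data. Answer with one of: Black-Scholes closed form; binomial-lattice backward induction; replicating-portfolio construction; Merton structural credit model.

framework: binomial-lattice backward induction

Key observation: early exercise of the strike-92.11 put must be checked at each of the 8 dates (spot 100.83), which forces a node-by-node comparison of intrinsic and continuation value backward from expiry.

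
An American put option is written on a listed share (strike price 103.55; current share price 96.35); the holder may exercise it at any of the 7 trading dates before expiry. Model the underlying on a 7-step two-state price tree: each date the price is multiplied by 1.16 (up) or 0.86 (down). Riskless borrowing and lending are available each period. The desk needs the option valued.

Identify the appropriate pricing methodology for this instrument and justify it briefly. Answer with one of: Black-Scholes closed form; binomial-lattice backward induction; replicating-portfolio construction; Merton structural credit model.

framework: binomial-lattice backward induction

Key observation: an American put (K = 103.55, S₀ = 96.35) on a 7-date tree has no closed form — the optimal stopping decision is embedded and must be resolved recursively from expiry.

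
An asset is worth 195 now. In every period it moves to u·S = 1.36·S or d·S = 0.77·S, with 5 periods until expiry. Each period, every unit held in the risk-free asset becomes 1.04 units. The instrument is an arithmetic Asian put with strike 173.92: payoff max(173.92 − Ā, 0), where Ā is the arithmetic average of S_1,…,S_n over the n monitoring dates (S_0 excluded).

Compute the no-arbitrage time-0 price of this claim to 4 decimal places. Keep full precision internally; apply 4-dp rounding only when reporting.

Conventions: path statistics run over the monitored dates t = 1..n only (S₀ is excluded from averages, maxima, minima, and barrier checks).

price = 12.8374

Set p* = 0.4576 (from d < R < u); the path-dependent value is the discounted p*-expectation over all price paths.
Enumerate all 2^5 = 32 price paths (U = up ×1.36, D = down ×0.77); each path with k up-moves has probability p*^k·(1−p*)^(5−k).
DDDDD: Ā=95.2240, payoff=78.6960, prob=0.046934
UDDDD: Ā=168.1879, payoff=5.7321, prob=0.039601
DUDDD: Ā=145.1779, payoff=28.7421, prob=0.039601
UUDDD: Ā=256.4181, payoff=0.0000, prob=0.033413
DDUDD: Ā=127.4602, payoff=46.4598, prob=0.039601
UDUDD: Ā=225.1245, payoff=0.0000, prob=0.033413
DUUDD: Ā=202.1145, payoff=0.0000, prob=0.033413
UUUDD: Ā=356.9815, payoff=0.0000, prob=0.028192
DDDUD: Ā=113.8176, payoff=60.1024, prob=0.039601
UDDUD: Ā=201.0284, payoff=0.0000, prob=0.033413
DUDUD: Ā=178.0184, payoff=0.0000, prob=0.033413
UUDUD: Ā=314.4222, payoff=0.0000, prob=0.028192
DDUUD: Ā=160.3007, payoff=13.6193, prob=0.033413
UDUUD: Ā=283.1286, payoff=0.0000, prob=0.028192
DUUUD: Ā=260.1186, payoff=0.0000, prob=0.028192
UUUUD: Ā=459.4302, payoff=0.0000, prob=0.023787
DDDDU: Ā=103.3127, payoff=70.6073, prob=0.039601
UDDDU: Ā=182.4745, payoff=0.0000, prob=0.033413
DUDDU: Ā=159.4645, payoff=14.4555, prob=0.033413
UUDDU: Ā=281.6515, payoff=0.0000, prob=0.028192
DDUDU: Ā=141.7468, payoff=32.1732, prob=0.033413
UDUDU: Ā=250.3579, payoff=0.0000, prob=0.028192
DUUDU: Ā=227.3479, payoff=0.0000, prob=0.028192
UUUDU: Ā=401.5496, payoff=0.0000, prob=0.023787
DDDUU: Ā=128.1041, payoff=45.8159, prob=0.033413
UDDUU: Ā=226.2618, payoff=0.0000, prob=0.028192
DUDUU: Ā=203.2518, payoff=0.0000, prob=0.028192
UUDUU: Ā=358.9903, payoff=0.0000, prob=0.023787
DDUUU: Ā=185.5341, payoff=0.0000, prob=0.028192
UDUUU: Ā=327.6967, payoff=0.0000, prob=0.023787
DUUUU: Ā=304.6867, payoff=0.0000, prob=0.023787
UUUUU: Ā=538.1479, payoff=0.0000, prob=0.020071
Price = Σ prob·payoff / R^5 = 15.618718 / 1.216653 = 12.8374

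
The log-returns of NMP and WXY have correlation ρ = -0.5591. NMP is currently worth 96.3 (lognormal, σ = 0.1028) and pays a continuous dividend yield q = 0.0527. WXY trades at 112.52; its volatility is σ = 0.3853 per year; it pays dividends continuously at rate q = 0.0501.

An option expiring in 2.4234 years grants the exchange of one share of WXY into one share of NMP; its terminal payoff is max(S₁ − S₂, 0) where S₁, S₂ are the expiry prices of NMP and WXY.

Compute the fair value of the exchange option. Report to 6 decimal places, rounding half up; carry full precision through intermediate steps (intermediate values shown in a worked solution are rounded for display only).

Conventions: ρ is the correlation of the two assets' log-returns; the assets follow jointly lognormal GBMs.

exchange price = 18.490872

σ_eff = √(σ₁² + σ₂² − 2ρσ₁σ₂) = √(0.1028² + 0.3853² − 2·-0.5591·0.1028·0.3853) = 0.450904
d₁ = (ln(S₁/S₂) + (q₂ − q₁ + σ_eff²/2)T) / (σ_eff√T) = (ln(96.3/112.52) + (0.0501 − 0.0527 + 0.101657)·2.4234) / 0.701935 = 0.120229
d₂ = d₁ − σ_eff√T = 0.120229 − 0.701935 = -0.581706
N(d₁) = 0.547849,  N(d₂) = 0.280382
V = S₁·e^{−q₁T}·N(d₁) − S₂·e^{−q₂T}·N(d₂) = 46.432497 − 27.941626 = 18.490872
Key observation: pricing in WXY-units makes this a unit-strike call on the ratio S₁/S₂ — the risk-free rate cancels and cannot affect the value.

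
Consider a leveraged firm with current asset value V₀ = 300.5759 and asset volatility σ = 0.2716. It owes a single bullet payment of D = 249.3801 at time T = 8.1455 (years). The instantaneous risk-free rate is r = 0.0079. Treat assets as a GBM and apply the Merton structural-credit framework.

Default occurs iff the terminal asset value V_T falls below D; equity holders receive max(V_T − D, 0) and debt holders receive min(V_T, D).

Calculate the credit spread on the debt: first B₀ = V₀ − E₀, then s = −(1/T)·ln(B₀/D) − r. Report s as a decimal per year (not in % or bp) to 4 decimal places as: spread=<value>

With assets at 300.5759 and a single debt payment of 249.3801 at 8.1455 years:
d₁ = [ln(V₀/D) + (r + σ²/2)T] / (σ√T)
   = [ln(300.5759/249.3801) + (0.0079 + 0.5·0.2716²)·8.1455] / (0.2716·√8.1455)
   = [0.186722 + 0.364782] / 0.775155 = 0.711476
d₂ = d₁ − σ√T = 0.711476 − 0.775155 = -0.063679
N(d₁) = 0.761605,  N(d₂) = 0.474613,  e^(−rT) = 0.937677
E₀ = V₀·N(d₁) − D·e^(−rT)·N(d₂)
   = 300.5759·0.761605 − 249.3801·0.937677·0.474613 = 117.937666
B₀ = V₀ − E₀ = 300.5759 − 117.937666 = 182.638234
spread = −(1/T)·ln(B₀/D) − r = −(1/8.1455)·ln(182.638234/249.3801) − 0.0079 = 0.03033840

spread=0.0303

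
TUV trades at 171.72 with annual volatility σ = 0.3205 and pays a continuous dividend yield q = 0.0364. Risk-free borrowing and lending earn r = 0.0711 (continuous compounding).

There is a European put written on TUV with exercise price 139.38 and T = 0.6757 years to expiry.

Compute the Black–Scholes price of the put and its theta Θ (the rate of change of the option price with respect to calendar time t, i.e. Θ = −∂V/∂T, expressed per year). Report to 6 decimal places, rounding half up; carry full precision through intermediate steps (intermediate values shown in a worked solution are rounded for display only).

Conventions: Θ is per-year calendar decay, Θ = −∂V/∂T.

σ√T = 0.3205·√0.6757 = 0.263454
d₁ = (ln(S/K) + (r−q+σ²/2)T) / (σ√T) = (ln(171.72/139.38) + (0.0711−0.0364+0.3205²/2)·0.6757) / 0.263454 = (0.208661 + 0.058151) / 0.263454 = 1.012746
d₂ = d₁ − σ√T = 1.012746 − 0.263454 = 0.749292
e^{−rT} = 0.953093
e^{−qT} = 0.975705
N(−d₁) = 0.155591,  N(−d₂) = 0.226841
Put price V = K·e^{−rT}·N(−d₂) − S·e^{−qT}·N(−d₁) = 30.134012 − 26.068924 = 4.065089
φ(d₁) = (1/√(2π))·e^{−d₁²/2} = 0.238887
Θ = −S·e^{−qT}·φ(d₁)·σ/(2√T) − q·S·e^{−qT}·N(−d₁) + r·K·e^{−rT}·N(−d₂) = −7.802834 − 0.948909 + 2.142528 = -6.609215

price = 4.065089
Θ = -6.609215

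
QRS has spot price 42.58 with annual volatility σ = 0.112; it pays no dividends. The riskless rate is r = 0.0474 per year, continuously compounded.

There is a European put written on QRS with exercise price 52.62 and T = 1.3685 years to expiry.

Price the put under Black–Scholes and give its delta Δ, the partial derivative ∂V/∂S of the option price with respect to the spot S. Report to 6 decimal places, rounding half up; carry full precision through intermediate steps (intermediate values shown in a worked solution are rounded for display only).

price = 7.129838
Δ = -0.854348

σ√T = 0.112·√1.3685 = 0.131021
d₁ = (ln(S/K) + (r+σ²/2)T) / (σ√T) = (ln(42.58/52.62) + (0.0474+0.112²/2)·1.3685) / 0.131021 = (-0.211712 + 0.073450) / 0.131021 = -1.055263
d₂ = d₁ − σ√T = -1.055263 − 0.131021 = -1.186284
e^{−rT} = 0.937192
N(−d₁) = 0.854348,  N(−d₂) = 0.882245
Put price V = K·e^{−rT}·N(−d₂) − S·N(−d₁) = 43.507956 − 36.378117 = 7.129838
Δ = −N(−d₁) = -0.854348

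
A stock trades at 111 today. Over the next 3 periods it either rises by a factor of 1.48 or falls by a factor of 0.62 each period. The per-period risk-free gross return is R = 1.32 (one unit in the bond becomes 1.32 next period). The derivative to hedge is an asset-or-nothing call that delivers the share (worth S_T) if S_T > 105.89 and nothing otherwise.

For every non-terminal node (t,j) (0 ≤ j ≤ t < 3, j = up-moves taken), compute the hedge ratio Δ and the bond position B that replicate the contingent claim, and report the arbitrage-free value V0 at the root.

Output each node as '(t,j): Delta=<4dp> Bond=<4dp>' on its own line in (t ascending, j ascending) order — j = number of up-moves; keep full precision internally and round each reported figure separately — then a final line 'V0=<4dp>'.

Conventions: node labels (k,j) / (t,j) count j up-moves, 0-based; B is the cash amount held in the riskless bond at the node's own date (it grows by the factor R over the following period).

(0,0): Delta=1.1074 Bond=-14.3107
(1,0): Delta=1.5705 Bond=-50.7672
(1,1): Delta=1.0630 Bond=-11.6039
(2,0): Delta=0.0000 Bond=0.0000
(2,1): Delta=1.7209 Bond=-82.3299
(2,2): Delta=1.0000 Bond=0.0000
V0=108.6053

No-arbitrage ⇒ martingale measure with p* = (R−d)/(u−d) = 0.8140.
Payoffs at expiry: V(3,0)=0.0000, V(3,1)=0.0000, V(3,2)=150.7433, V(3,3)=359.8389
  t=2,j=0: stock 42.6684 → up 63.1492 (V=0.0000), down 26.4544 (V=0.0000). Price 0.0000; hedge Δ=0.0000, bond B=0.0000.
  t=2,j=1: stock 101.8536 → up 150.7433 (V=150.7433), down 63.1492 (V=0.0000). Price 92.9531; hedge Δ=1.7209, bond B=-82.3299.
  t=2,j=2: stock 243.1344 → up 359.8389 (V=359.8389), down 150.7433 (V=150.7433). Price 243.1344; hedge Δ=1.0000, bond B=0.0000.
  t=1,j=0: stock 68.8200 → up 101.8536 (V=92.9531), down 42.6684 (V=0.0000). Price 57.3178; hedge Δ=1.5705, bond B=-50.7672.
  t=1,j=1: stock 164.2800 → up 243.1344 (V=243.1344), down 101.8536 (V=92.9531). Price 163.0255; hedge Δ=1.0630, bond B=-11.6039.
  t=0,j=0: stock 111.0000 → up 164.2800 (V=163.0255), down 68.8200 (V=57.3178). Price 108.6053; hedge Δ=1.1074, bond B=-14.3107.
Verification: the root portfolio costs Δ(0,0)·S0 + B(0,0) = 108.6053, matching V0.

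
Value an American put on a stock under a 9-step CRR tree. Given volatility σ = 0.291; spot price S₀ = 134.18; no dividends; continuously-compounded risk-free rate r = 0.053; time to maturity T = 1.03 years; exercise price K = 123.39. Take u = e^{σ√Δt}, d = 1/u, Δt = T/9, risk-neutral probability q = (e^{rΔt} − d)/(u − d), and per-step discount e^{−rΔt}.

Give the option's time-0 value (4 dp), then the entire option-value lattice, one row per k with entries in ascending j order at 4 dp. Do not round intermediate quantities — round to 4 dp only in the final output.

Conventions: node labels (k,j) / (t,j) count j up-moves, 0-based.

params: Δt=0.11444 u=1.10345 d=0.90625 q=0.50626 e^(-rΔt)=0.99395
t_9 payoffs: 68.0673 56.0286 41.3702 23.5220 1.7899 0.0000 0.0000 0.0000 0.0000 0.0000
k=8: node(8,0) S=61.0460 payoff=62.3440 vs cont=61.5978 → 62.3440 [stop]  node(8,1) S=74.3302 payoff=49.0598 vs cont=48.3137 → 49.0598 [stop]  node(8,2) S=90.5050 payoff=32.8850 vs cont=32.1388 → 32.8850 [stop]  node(8,3) S=110.1996 payoff=13.1904 vs cont=12.4442 → 13.1904 [stop]  node(8,4) S=134.1800 payoff=0.0000 vs cont=0.8784 → 0.8784 [wait]  node(8,5) S=163.3787 payoff=0.0000 vs cont=0.0000 → 0.0000 [wait]  node(8,6) S=198.9312 payoff=0.0000 vs cont=0.0000 → 0.0000 [wait]  node(8,7) S=242.2203 payoff=0.0000 vs cont=0.0000 → 0.0000 [wait]  node(8,8) S=294.9294 payoff=0.0000 vs cont=0.0000 → 0.0000 [wait]
k=7: node(7,0) S=67.3614 payoff=56.0286 vs cont=55.2824 → 56.0286 [stop]  node(7,1) S=82.0198 payoff=41.3702 vs cont=40.6240 → 41.3702 [stop]  node(7,2) S=99.8680 payoff=23.5220 vs cont=22.7758 → 23.5220 [stop]  node(7,3) S=121.6001 payoff=1.7899 vs cont=6.9152 → 6.9152 [wait]  node(7,4) S=148.0613 payoff=0.0000 vs cont=0.4311 → 0.4311 [wait]  node(7,5) S=180.2807 payoff=0.0000 vs cont=0.0000 → 0.0000 [wait]  node(7,6) S=219.5112 payoff=0.0000 vs cont=0.0000 → 0.0000 [wait]  node(7,7) S=267.2787 payoff=0.0000 vs cont=0.0000 → 0.0000 [wait]
k=6: node(6,0) S=74.3302 payoff=49.0598 vs cont=48.3137 → 49.0598 [stop]  node(6,1) S=90.5050 payoff=32.8850 vs cont=32.1388 → 32.8850 [stop]  node(6,2) S=110.1996 payoff=13.1904 vs cont=15.0233 → 15.0233 [wait]  node(6,3) S=134.1800 payoff=0.0000 vs cont=3.6106 → 3.6106 [wait]  node(6,4) S=163.3787 payoff=0.0000 vs cont=0.2116 → 0.2116 [wait]  node(6,5) S=198.9312 payoff=0.0000 vs cont=0.0000 → 0.0000 [wait]  node(6,6) S=242.2203 payoff=0.0000 vs cont=0.0000 → 0.0000 [wait]
k=5: node(5,0) S=82.0198 payoff=41.3702 vs cont=40.6240 → 41.3702 [stop]  node(5,1) S=99.8680 payoff=23.5220 vs cont=23.6981 → 23.6981 [wait]  node(5,2) S=121.6001 payoff=1.7899 vs cont=9.1896 → 9.1896 [wait]  node(5,3) S=148.0613 payoff=0.0000 vs cont=1.8784 → 1.8784 [wait]  node(5,4) S=180.2807 payoff=0.0000 vs cont=0.1038 → 0.1038 [wait]  node(5,5) S=219.5112 payoff=0.0000 vs cont=0.0000 → 0.0000 [wait]
k=4: node(4,0) S=90.5050 payoff=32.8850 vs cont=32.2275 → 32.8850 [stop]  node(4,1) S=110.1996 payoff=13.1904 vs cont=16.2542 → 16.2542 [wait]  node(4,2) S=134.1800 payoff=0.0000 vs cont=5.4550 → 5.4550 [wait]  node(4,3) S=163.3787 payoff=0.0000 vs cont=0.9741 → 0.9741 [wait]  node(4,4) S=198.9312 payoff=0.0000 vs cont=0.0510 → 0.0510 [wait]
k=3: node(3,0) S=99.8680 payoff=23.5220 vs cont=24.3175 → 24.3175 [wait]  node(3,1) S=121.6001 payoff=1.7899 vs cont=10.7218 → 10.7218 [wait]  node(3,2) S=148.0613 payoff=0.0000 vs cont=3.1672 → 3.1672 [wait]  node(3,3) S=180.2807 payoff=0.0000 vs cont=0.5037 → 0.5037 [wait]
k=2: node(2,0) S=110.1996 payoff=13.1904 vs cont=17.3291 → 17.3291 [wait]  node(2,1) S=134.1800 payoff=0.0000 vs cont=6.8555 → 6.8555 [wait]  node(2,2) S=163.3787 payoff=0.0000 vs cont=1.8078 → 1.8078 [wait]
k=1: node(1,0) S=121.6001 payoff=1.7899 vs cont=11.9540 → 11.9540 [wait]  node(1,1) S=148.0613 payoff=0.0000 vs cont=4.2740 → 4.2740 [wait]
k=0: node(0,0) S=134.1800 payoff=0.0000 vs cont=8.0172 → 8.0172 [wait]

price = 8.0172
tree:
8.0172
11.9540 4.2740
17.3291 6.8555 1.8078
24.3175 10.7218 3.1672 0.5037
32.8850 16.2542 5.4550 0.9741 0.0510
41.3702 23.6981 9.1896 1.8784 0.1038 0.0000
49.0598 32.8850 15.0233 3.6106 0.2116 0.0000 0.0000
56.0286 41.3702 23.5220 6.9152 0.4311 0.0000 0.0000 0.0000
62.3440 49.0598 32.8850 13.1904 0.8784 0.0000 0.0000 0.0000 0.0000
68.0673 56.0286 41.3702 23.5220 1.7899 0.0000 0.0000 0.0000 0.0000 0.0000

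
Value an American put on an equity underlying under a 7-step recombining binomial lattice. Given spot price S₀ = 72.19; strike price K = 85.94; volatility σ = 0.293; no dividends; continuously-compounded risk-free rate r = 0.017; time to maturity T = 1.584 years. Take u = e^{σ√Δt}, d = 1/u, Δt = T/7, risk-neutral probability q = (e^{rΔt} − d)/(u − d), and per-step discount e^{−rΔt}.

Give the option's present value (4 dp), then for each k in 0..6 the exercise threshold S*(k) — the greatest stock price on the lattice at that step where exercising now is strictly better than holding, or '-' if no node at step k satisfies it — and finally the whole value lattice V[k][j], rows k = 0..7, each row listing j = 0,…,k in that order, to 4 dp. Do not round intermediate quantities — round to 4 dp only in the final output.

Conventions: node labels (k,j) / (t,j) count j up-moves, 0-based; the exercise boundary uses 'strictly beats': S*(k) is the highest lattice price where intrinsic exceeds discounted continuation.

Δt=0.22629, u=1.14956, d=0.86990, q=0.47899, disc=e^(-rΔt)=0.99616
k=7 terminal: V=max(K-S,0) → 58.7282 49.9800 38.4193 23.1420 2.9533 0.0000 0.0000 0.0000
k=6: j=0 S=31.2816 intr=54.6584 cont=54.3284 V=54.6584[EX]; j=1 S=41.3382 intr=44.6018 cont=44.2718 V=44.6018[EX]; j=2 S=54.6279 intr=31.3121 cont=30.9822 V=31.3121[EX]; j=3 S=72.1900 intr=13.7500 cont=13.4200 V=13.7500[EX]; j=4 S=95.3981 intr=0.0000 cont=1.5328 V=1.5328[hold]; j=5 S=126.0673 intr=0.0000 cont=0.0000 V=0.0000[hold]; j=6 S=166.5963 intr=0.0000 cont=0.0000 V=0.0000[hold]  S*(6)=72.1900
k=5: j=0 S=35.9600 intr=49.9800 cont=49.6500 V=49.9800[EX]; j=1 S=47.5207 intr=38.4193 cont=38.0893 V=38.4193[EX]; j=2 S=62.7980 intr=23.1420 cont=22.8121 V=23.1420[EX]; j=3 S=82.9867 intr=2.9533 cont=7.8677 V=7.8677[hold]; j=4 S=109.6658 intr=0.0000 cont=0.7955 V=0.7955[hold]; j=5 S=144.9219 intr=0.0000 cont=0.0000 V=0.0000[hold]  S*(5)=62.7980
k=4: j=0 S=41.3382 intr=44.6018 cont=44.2718 V=44.6018[EX]; j=1 S=54.6279 intr=31.3121 cont=30.9822 V=31.3121[EX]; j=2 S=72.1900 intr=13.7500 cont=15.7650 V=15.7650[hold]; j=3 S=95.3981 intr=0.0000 cont=4.4630 V=4.4630[hold]; j=4 S=126.0673 intr=0.0000 cont=0.4129 V=0.4129[hold]  S*(4)=54.6279
k=3: j=0 S=47.5207 intr=38.4193 cont=38.0893 V=38.4193[EX]; j=1 S=62.7980 intr=23.1420 cont=23.7735 V=23.7735[hold]; j=2 S=82.9867 intr=2.9533 cont=10.3116 V=10.3116[hold]; j=3 S=109.6658 intr=0.0000 cont=2.5133 V=2.5133[hold]  S*(3)=47.5207
k=2: j=0 S=54.6279 intr=31.3121 cont=31.2835 V=31.3121[EX]; j=1 S=72.1900 intr=13.7500 cont=17.2588 V=17.2588[hold]; j=2 S=95.3981 intr=0.0000 cont=6.5510 V=6.5510[hold]  S*(2)=54.6279
k=1: j=0 S=62.7980 intr=23.1420 cont=24.4863 V=24.4863[hold]; j=1 S=82.9867 intr=2.9533 cont=12.0833 V=12.0833[hold]  S*(1)=-
k=0: j=0 S=72.1900 intr=13.7500 cont=18.4741 V=18.4741[hold]  S*(0)=-

price = 18.4741
boundary = - - 54.6279 47.5207 54.6279 62.7980 72.1900
tree:
18.4741
24.4863 12.0833
31.3121 17.2588 6.5510
38.4193 23.7735 10.3116 2.5133
44.6018 31.3121 15.7650 4.4630 0.4129
49.9800 38.4193 23.1420 7.8677 0.7955 0.0000
54.6584 44.6018 31.3121 13.7500 1.5328 0.0000 0.0000
58.7282 49.9800 38.4193 23.1420 2.9533 0.0000 0.0000 0.0000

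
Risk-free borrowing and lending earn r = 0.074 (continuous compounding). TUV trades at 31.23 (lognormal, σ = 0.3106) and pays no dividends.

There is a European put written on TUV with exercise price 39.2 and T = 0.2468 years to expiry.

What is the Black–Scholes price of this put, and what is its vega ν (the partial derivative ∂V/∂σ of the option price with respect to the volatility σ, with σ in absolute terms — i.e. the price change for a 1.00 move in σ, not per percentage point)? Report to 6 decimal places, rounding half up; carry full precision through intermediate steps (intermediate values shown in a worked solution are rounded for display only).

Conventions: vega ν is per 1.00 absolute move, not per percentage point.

σ√T = 0.3106·√0.2468 = 0.154303
d₁ = (ln(S/K) + (r+σ²/2)T) / (σ√T) = (ln(31.23/39.2) + (0.074+0.3106²/2)·0.2468) / 0.154303 = (-0.227298 + 0.030168) / 0.154303 = -1.277550
d₂ = d₁ − σ√T = -1.277550 − 0.154303 = -1.431853
e^{−rT} = 0.981903
N(−d₁) = 0.899296,  N(−d₂) = 0.923907
Put price V = K·e^{−rT}·N(−d₂) − S·N(−d₁) = 35.561720 − 28.085013 = 7.476706
φ(d₁) = (1/√(2π))·e^{−d₁²/2} = 0.176399
ν = S·φ(d₁)·√T = 2.736787

price = 7.476706
ν = 2.736787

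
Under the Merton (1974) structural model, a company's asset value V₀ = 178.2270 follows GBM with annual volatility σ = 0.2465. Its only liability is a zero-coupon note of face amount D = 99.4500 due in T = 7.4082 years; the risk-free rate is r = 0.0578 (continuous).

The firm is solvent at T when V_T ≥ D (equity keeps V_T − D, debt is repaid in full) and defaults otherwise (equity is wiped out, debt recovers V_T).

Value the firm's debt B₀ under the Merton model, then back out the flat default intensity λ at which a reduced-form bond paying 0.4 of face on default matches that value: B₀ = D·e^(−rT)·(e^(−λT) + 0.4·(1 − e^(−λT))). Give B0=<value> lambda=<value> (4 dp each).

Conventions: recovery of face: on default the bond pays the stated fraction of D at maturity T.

Apply the equity-as-call identities (strike 99.4500, horizon 7.4082 years):
d₁ = [ln(V₀/D) + (r + σ²/2)T] / (σ√T)
   = [ln(178.2270/99.4500) + (0.0578 + 0.5·0.2465²)·7.4082] / (0.2465·√7.4082)
   = [0.583403 + 0.653263] / 0.670924 = 1.843229
d₂ = d₁ − σ√T = 1.843229 − 0.670924 = 1.172305
N(d₁) = 0.967352,  N(d₂) = 0.879463,  e^(−rT) = 0.651685
E₀ = V₀·N(d₁) − D·e^(−rT)·N(d₂)
   = 178.2270·0.967352 − 99.4500·0.651685·0.879463 = 115.410240
B₀ = V₀ − E₀ = 178.2270 − 115.410240 = 62.816760
e^(−λT) = (B₀·e^(rT)/D − 0.4)/(1 − 0.4) = (62.8168·1.534484/99.4500 − 0.4)/0.6 = 0.94874065
λ = −ln(0.94874065)/7.4082 = 0.007103

B0=62.8168 lambda=0.0071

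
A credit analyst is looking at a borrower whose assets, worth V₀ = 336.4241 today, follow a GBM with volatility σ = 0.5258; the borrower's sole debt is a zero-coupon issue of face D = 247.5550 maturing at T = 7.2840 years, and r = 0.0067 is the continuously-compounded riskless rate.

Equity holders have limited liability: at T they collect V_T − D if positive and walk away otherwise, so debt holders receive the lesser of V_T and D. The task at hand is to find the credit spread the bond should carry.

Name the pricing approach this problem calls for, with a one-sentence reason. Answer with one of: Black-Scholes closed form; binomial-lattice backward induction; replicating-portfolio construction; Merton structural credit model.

framework: Merton structural credit model

Key observation: the question is about default risk generated by asset-value dynamics against a debt face of 247.5550 — the structural framework prices exactly that.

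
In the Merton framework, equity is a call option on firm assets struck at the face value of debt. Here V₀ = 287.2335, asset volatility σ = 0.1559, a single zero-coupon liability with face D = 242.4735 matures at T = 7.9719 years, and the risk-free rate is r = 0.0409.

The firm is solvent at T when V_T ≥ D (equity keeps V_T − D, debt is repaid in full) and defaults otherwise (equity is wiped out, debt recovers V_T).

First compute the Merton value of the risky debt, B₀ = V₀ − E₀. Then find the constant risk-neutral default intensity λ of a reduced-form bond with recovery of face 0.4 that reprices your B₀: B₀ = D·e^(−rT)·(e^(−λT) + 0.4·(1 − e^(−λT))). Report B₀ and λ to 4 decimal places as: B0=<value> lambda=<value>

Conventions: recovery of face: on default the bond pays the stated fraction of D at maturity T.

Apply the equity-as-call identities (strike 242.4735, horizon 7.9719 years):
d₁ = [ln(V₀/D) + (r + σ²/2)T] / (σ√T)
   = [ln(287.2335/242.4735) + (0.0409 + 0.5·0.1559²)·7.9719] / (0.1559·√7.9719)
   = [0.169403 + 0.422928] / 0.440177 = 1.345668
d₂ = d₁ − σ√T = 1.345668 − 0.440177 = 0.905491
N(d₁) = 0.910795,  N(d₂) = 0.817397,  e^(−rT) = 0.721769
E₀ = V₀·N(d₁) − D·e^(−rT)·N(d₂)
   = 287.2335·0.910795 − 242.4735·0.721769·0.817397 = 118.558369
B₀ = V₀ − E₀ = 287.2335 − 118.558369 = 168.675131
e^(−λT) = (B₀·e^(rT)/D − 0.4)/(1 − 0.4) = (168.6751·1.385486/242.4735 − 0.4)/0.6 = 0.93967331
λ = −ln(0.93967331)/7.9719 = 0.007805

B0=168.6751 lambda=0.0078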